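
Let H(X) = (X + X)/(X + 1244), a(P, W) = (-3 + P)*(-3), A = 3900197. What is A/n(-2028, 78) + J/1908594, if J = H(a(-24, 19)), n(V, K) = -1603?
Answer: -78279029249914/32173063025 ≈ -2433.1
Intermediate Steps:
a(P, W) = 9 - 3*P
H(X) = 2*X/(1244 + X) (H(X) = (2*X)/(1244 + X) = 2*X/(1244 + X))
J = 162/1325 (J = 2*(9 - 3*(-24))/(1244 + (9 - 3*(-24))) = 2*(9 + 72)/(1244 + (9 + 72)) = 2*81/(1244 + 81) = 2*81/1325 = 2*81*(1/1325) = 162/1325 ≈ 0.12226)
A/n(-2028, 78) + J/1908594 = 3900197/(-1603) + (162/1325)/1908594 = 3900197*(-1/1603) + (162/1325)*(1/1908594) = -557171/229 + 9/140493725 = -78279029249914/32173063025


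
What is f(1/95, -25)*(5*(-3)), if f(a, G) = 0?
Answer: 0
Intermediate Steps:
f(1/95, -25)*(5*(-3)) = 0*(5*(-3)) = 0*(-15) = 0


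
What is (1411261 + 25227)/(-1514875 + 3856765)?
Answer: 718244/1170945 ≈ 0.61339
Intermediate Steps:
(1411261 + 25227)/(-1514875 + 3856765) = 1436488/2341890 = 1436488*(1/2341890) = 718244/1170945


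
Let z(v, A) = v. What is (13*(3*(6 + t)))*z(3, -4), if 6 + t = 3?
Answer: 351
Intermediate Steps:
t = -3 (t = -6 + 3 = -3)
(13*(3*(6 + t)))*z(3, -4) = (13*(3*(6 - 3)))*3 = (13*(3*3))*3 = (13*9)*3 = 117*3 = 351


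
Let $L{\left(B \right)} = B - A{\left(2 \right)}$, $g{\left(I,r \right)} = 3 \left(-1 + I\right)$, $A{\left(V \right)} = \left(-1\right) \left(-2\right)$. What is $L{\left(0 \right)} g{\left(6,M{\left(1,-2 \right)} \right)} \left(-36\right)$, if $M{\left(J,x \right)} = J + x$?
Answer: $1080$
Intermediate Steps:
$A{\left(V \right)} = 2$
$g{\left(I,r \right)} = -3 + 3 I$
$L{\left(B \right)} = -2 + B$ ($L{\left(B \right)} = B - 2 = -2 + B$)
$L{\left(0 \right)} g{\left(6,M{\left(1,-2 \right)} \right)} \left(-36\right) = \left(-2 + 0\right) \left(-3 + 3 \cdot 6\right) \left(-36\right) = - 2 \left(-3 + 18\right) \left(-36\right) = \left(-2\right) 15 \left(-36\right) = \left(-30\right) \left(-36\right) = 1080$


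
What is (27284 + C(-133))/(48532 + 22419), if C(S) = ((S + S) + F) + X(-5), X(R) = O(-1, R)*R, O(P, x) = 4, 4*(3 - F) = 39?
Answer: 107965/283804 ≈ 0.38042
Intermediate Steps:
F = -27/4 (F = 3 - 1/4*39 = 3 - 39/4 = -27/4 ≈ -6.7500)
X(R) = 4*R
C(S) = -107/4 + 2*S (C(S) = ((S + S) - 27/4) + 4*(-5) = (2*S - 27/4) - 20 = (-27/4 + 2*S) - 20 = -107/4 + 2*S)
(27284 + C(-133))/(48532 + 22419) = (27284 + (-107/4 + 2*(-133)))/(48532 + 22419) = (27284 + (-107/4 - 266))/70951 = (27284 - 1171/4)*(1/70951) = (107965/4)*(1/70951) = 107965/283804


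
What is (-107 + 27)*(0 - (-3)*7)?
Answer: -1680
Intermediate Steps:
(-107 + 27)*(0 - (-3)*7) = -80*(0 - 3*(-7)) = -80*(0 + 21) = -80*21 = -1680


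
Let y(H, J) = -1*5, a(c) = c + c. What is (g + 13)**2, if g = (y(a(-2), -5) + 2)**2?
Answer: 484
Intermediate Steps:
a(c) = 2*c
y(H, J) = -5
g = 9 (g = (-5 + 2)**2 = (-3)**2 = 9)
(g + 13)**2 = (9 + 13)**2 = 22**2 = 484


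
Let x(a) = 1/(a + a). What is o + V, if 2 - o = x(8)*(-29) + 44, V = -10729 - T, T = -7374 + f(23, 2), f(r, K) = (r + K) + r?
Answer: -55091/16 ≈ -3443.2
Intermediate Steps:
f(r, K) = K + 2*r (f(r, K) = (K + r) + r = K + 2*r)
T = -7326 (T = -7374 + (2 + 2*23) = -7374 + (2 + 46) = -7374 + 48 = -7326)
x(a) = 1/(2*a)
V = -3403 (V = -10729 - 1*(-7326) = -10729 + 7326 = -3403)
o = -643/16 (o = 2 - (((½)/8)*(-29) + 44) = 2 - (((½)*(⅛))*(-29) + 44) = 2 - ((1/16)*(-29) + 44) = 2 - (-29/16 + 44) = 2 - 1*675/16 = 2 - 675/16 = -643/16 ≈ -40.188)
o + V = -643/16 - 3403 = -55091/16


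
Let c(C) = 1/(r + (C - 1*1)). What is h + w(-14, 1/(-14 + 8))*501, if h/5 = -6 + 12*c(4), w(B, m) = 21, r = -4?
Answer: 10431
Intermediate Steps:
c(C) = 1/(-5 + C) (c(C) = 1/(-4 + (C - 1*1)) = 1/(-4 + (C - 1)) = 1/(-4 + (-1 + C)) = 1/(-5 + C))
h = -90 (h = 5*(-6 + 12/(-5 + 4)) = 5*(-6 + 12/(-1)) = 5*(-6 + 12*(-1)) = 5*(-6 - 12) = 5*(-18) = -90)
h + w(-14, 1/(-14 + 8))*501 = -90 + 21*501 = -90 + 10521 = 10431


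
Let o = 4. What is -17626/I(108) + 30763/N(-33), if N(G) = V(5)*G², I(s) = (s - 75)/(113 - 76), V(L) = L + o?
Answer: -193661351/9801 ≈ -19759.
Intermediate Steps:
V(L) = 4 + L (V(L) = L + 4 = 4 + L)
I(s) = -75/37 + s/37 (I(s) = (-75 + s)/37 = (-75 + s)*(1/37) = -75/37 + s/37)
N(G) = 9*G² (N(G) = (4 + 5)*G² = 9*G²)
-17626/I(108) + 30763/N(-33) = -17626/(-75/37 + (1/37)*108) + 30763/((9*(-33)²)) = -17626/(-75/37 + 108/37) + 30763/((9*1089)) = -17626/33/37 + 30763/9801 = -17626*37/33 + 30763*(1/9801) = -652162/33 + 30763/9801 = -193661351/9801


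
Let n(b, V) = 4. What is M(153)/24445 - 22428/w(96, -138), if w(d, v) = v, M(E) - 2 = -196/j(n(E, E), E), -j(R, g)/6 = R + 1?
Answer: 1370634094/8433525 ≈ 162.52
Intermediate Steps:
j(R, g) = -6 - 6*R (j(R, g) = -6*(R + 1) = -6*(1 + R) = -6 - 6*R)
M(E) = 128/15 (M(E) = 2 - 196/(-6 - 6*4) = 2 - 196/(-6 - 24) = 2 - 196/(-30) = 2 - 196*(-1/30) = 2 + 98/15 = 128/15)
M(153)/24445 - 22428/w(96, -138) = (128/15)/24445 - 22428/(-138) = (128/15)*(1/24445) - 22428*(-1/138) = 128/366675 + 3738/23 = 1370634094/8433525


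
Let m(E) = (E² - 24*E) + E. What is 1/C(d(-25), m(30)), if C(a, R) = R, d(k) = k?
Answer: 1/210 ≈ 0.0047619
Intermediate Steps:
m(E) = E² - 23*E
1/C(d(-25), m(30)) = 1/(30*(-23 + 30)) = 1/(30*7) = 1/210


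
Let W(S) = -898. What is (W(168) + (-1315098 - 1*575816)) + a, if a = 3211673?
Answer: 1319861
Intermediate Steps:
(W(168) + (-1315098 - 1*575816)) + a = (-898 + (-1315098 - 1*575816)) + 3211673 = (-898 + (-1315098 - 575816)) + 3211673 = (-898 - 1890914) + 3211673 = -1891812 + 3211673 = 1319861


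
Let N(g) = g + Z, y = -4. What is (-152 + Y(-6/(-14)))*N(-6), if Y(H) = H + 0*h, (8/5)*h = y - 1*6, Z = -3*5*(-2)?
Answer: -25464/7 ≈ -3637.7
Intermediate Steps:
Z = 30 (Z = -15*(-2) = 30)
h = -25/4 (h = 5*(-4 - 1*6)/8 = 5*(-4 - 6)/8 = (5/8)*(-10) = -25/4 ≈ -6.2500)
N(g) = 30 + g (N(g) = g + 30 = 30 + g)
Y(H) = H (Y(H) = H + 0*(-25/4) = H + 0 = H)
(-152 + Y(-6/(-14)))*N(-6) = (-152 - 6/(-14))*(30 - 6) = (-152 - 6*(-1/14))*24 = (-152 + 3/7)*24 = -1061/7*24 = -25464/7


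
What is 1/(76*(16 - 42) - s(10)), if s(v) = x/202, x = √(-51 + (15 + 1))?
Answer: -80628704/159322319139 + 202*I*√35/159322319139 ≈ -0.00050607 + 7.5008e-9*I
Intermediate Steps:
x = I*√35 (x = √(-51 + 16) = √(-35) = I*√35 ≈ 5.9161*I)
s(v) = I*√35/202 (s(v) = (I*√35)/202 = (I*√35)*(1/202) = I*√35/202)
1/(76*(16 - 42) - s(10)) = 1/(76*(16 - 42) - I*√35/202) = 1/(76*(-26) - I*√35/202) = 1/(-1976 - I*√35/202)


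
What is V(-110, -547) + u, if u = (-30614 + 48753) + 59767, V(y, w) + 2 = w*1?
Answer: 77357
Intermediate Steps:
V(y, w) = -2 + w (V(y, w) = -2 + w*1 = -2 + w)
u = 77906 (u = 18139 + 59767 = 77906)
V(-110, -547) + u = (-2 - 547) + 77906 = -549 + 77906 = 77357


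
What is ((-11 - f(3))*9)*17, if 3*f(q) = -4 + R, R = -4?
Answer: -1275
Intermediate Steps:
f(q) = -8/3 (f(q) = (-4 - 4)/3 = (1/3)*(-8) = -8/3)
((-11 - f(3))*9)*17 = ((-11 - 1*(-8/3))*9)*17 = ((-11 + 8/3)*9)*17 = -25/3*9*17 = -75*17 = -1275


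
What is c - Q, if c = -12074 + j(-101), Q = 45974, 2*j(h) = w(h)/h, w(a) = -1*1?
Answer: -11725695/202 ≈ -58048.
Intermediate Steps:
w(a) = -1
j(h) = -1/(2*h) (j(h) = (-1/h)/2 = -1/(2*h))
c = -2438947/202 (c = -12074 - ½/(-101) = -12074 - ½*(-1/101) = -12074 + 1/202 = -2438947/202 ≈ -12074.)
c - Q = -2438947/202 - 1*45974 = -2438947/202 - 45974 = -11725695/202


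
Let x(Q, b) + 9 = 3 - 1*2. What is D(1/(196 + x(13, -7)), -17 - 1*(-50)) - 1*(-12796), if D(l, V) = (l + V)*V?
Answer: 2610413/188 ≈ 13885.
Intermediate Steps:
x(Q, b) = -8 (x(Q, b) = -9 + (3 - 1*2) = -9 + (3 - 2) = -9 + 1 = -8)
D(l, V) = V*(V + l) (D(l, V) = (V + l)*V = V*(V + l))
D(1/(196 + x(13, -7)), -17 - 1*(-50)) - 1*(-12796) = (-17 - 1*(-50))*((-17 - 1*(-50)) + 1/(196 - 8)) - 1*(-12796) = (-17 + 50)*((-17 + 50) + 1/188) + 12796 = 33*(33 + 1/188) + 12796 = 33*(6205/188) + 12796 = 204765/188 + 12796 = 2610413/188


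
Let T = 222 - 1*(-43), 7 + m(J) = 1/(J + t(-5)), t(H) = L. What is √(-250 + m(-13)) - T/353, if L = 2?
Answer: -265/353 + 2*I*√7777/11 ≈ -0.75071 + 16.034*I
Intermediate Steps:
t(H) = 2
m(J) = -7 + 1/(2 + J) (m(J) = -7 + 1/(J + 2) = -7 + 1/(2 + J))
T = 265 (T = 222 + 43 = 265)
√(-250 + m(-13)) - T/353 = √(-250 + (-13 - 7*(-13))/(2 - 13)) - 265/353 = √(-250 + (-13 + 91)/(-11)) - 265/353 = √(-250 - 1/11*78) - 1*265/353 = √(-250 - 78/11) - 265/353 = √(-2828/11) - 265/353 = 2*I*√7777/11 - 265/353 = -265/353 + 2*I*√7777/11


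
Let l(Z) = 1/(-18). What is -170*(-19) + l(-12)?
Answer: 58139/18 ≈ 3229.9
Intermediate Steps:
l(Z) = -1/18
-170*(-19) + l(-12) = -170*(-19) - 1/18 = 3230 - 1/18 = 58139/18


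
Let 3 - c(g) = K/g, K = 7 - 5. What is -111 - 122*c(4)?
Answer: -416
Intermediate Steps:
K = 2
c(g) = 3 - 2/g
-111 - 122*c(4) = -111 - 122*(3 - 2/4) = -111 - 122*(3 - 2*¼) = -111 - 122*(3 - ½) = -111 - 122*5/2 = -111 - 305 = -416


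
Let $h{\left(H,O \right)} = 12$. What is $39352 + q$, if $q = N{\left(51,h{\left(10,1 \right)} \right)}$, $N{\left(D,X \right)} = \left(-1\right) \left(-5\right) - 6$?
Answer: $39351$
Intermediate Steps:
$N{\left(D,X \right)} = -1$ ($N{\left(D,X \right)} = 5 - 6 = -1$)
$q = -1$
$39352 + q = 39352 - 1 = 39351$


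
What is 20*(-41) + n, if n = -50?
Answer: -870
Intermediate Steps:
20*(-41) + n = 20*(-41) - 50 = -820 - 50 = -870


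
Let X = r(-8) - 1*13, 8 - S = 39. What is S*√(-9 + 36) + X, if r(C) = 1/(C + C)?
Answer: -209/16 - 93*√3 ≈ -174.14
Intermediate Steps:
S = -31 (S = 8 - 1*39 = 8 - 39 = -31)
r(C) = 1/(2*C)
X = -209/16 (X = (½)/(-8) - 1*13 = (½)*(-⅛) - 13 = -1/16 - 13 = -209/16 ≈ -13.063)
S*√(-9 + 36) + X = -31*√(-9 + 36) - 209/16 = -93*√3 - 209/16 = -209/16 - 93*√3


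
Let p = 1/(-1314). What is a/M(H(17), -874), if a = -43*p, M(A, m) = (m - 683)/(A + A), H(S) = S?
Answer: -731/1022949 ≈ -0.00071460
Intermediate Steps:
M(A, m) = (-683 + m)/(2*A) (M(A, m) = (-683 + m)/((2*A)) = (-683 + m)*(1/(2*A)) = (-683 + m)/(2*A))
p = -1/1314 ≈ -0.00076103
a = 43/1314 (a = -43*(-1/1314) = 43/1314 ≈ 0.032724)
a/M(H(17), -874) = 43/(1314*(((1/2)*(-683 - 874)/17))) = 43/(1314*(((1/2)*(1/17)*(-1557)))) = 43/(1314*(-1557/34)) = (43/1314)*(-34/1557) = -731/1022949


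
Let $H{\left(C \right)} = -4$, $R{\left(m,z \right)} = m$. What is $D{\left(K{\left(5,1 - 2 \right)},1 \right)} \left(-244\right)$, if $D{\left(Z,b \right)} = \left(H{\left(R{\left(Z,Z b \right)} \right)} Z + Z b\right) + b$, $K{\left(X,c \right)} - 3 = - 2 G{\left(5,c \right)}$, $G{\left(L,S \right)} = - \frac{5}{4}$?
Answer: $3782$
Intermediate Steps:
$G{\left(L,S \right)} = - \frac{5}{4}$ ($G{\left(L,S \right)} = \left(-5\right) \frac{1}{4} = - \frac{5}{4}$)
$K{\left(X,c \right)} = \frac{11}{2}$ ($K{\left(X,c \right)} = 3 - - \frac{5}{2} = 3 + \frac{5}{2} = \frac{11}{2}$)
$D{\left(Z,b \right)} = b - 4 Z + Z b$ ($D{\left(Z,b \right)} = \left(- 4 Z + Z b\right) + b = b - 4 Z + Z b$)
$D{\left(K{\left(5,1 - 2 \right)},1 \right)} \left(-244\right) = \left(1 - 22 + \frac{11}{2} \cdot 1\right) \left(-244\right) = \left(1 - 22 + \frac{11}{2}\right) \left(-244\right) = \left(- \frac{31}{2}\right) \left(-244\right) = 3782$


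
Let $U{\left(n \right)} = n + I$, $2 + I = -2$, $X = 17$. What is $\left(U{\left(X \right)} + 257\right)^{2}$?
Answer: $72900$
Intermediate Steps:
$I = -4$ ($I = -2 - 2 = -4$)
$U{\left(n \right)} = -4 + n$ ($U{\left(n \right)} = n - 4 = -4 + n$)
$\left(U{\left(X \right)} + 257\right)^{2} = \left(\left(-4 + 17\right) + 257\right)^{2} = \left(13 + 257\right)^{2} = 270^{2} = 72900$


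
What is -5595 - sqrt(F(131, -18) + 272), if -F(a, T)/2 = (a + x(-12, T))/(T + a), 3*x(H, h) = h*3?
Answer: -5595 - 3*sqrt(30) ≈ -5611.4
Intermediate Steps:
x(H, h) = h (x(H, h) = (h*3)/3 = (3*h)/3 = h)
F(a, T) = -2 (F(a, T) = -2*(a + T)/(T + a) = -2*(T + a)/(T + a) = -2*1 = -2)
-5595 - sqrt(F(131, -18) + 272) = -5595 - sqrt(-2 + 272) = -5595 - sqrt(270) = -5595 - 3*sqrt(30)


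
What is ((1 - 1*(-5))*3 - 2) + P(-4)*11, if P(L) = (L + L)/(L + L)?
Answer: 27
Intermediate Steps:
P(L) = 1 (P(L) = (2*L)/((2*L)) = (2*L)*(1/(2*L)) = 1)
((1 - 1*(-5))*3 - 2) + P(-4)*11 = ((1 - 1*(-5))*3 - 2) + 1*11 = ((1 + 5)*3 - 2) + 11 = (6*3 - 2) + 11 = (18 - 2) + 11 = 16 + 11 = 27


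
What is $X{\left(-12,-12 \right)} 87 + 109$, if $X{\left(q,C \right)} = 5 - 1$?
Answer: $457$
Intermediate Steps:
$X{\left(q,C \right)} = 4$
$X{\left(-12,-12 \right)} 87 + 109 = 4 \cdot 87 + 109 = 348 + 109 = 457$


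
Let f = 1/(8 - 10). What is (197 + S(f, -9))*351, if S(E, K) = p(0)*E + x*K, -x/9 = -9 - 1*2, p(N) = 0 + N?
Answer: -243594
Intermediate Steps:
p(N) = N
f = -½ (f = 1/(-2) = -½ ≈ -0.50000)
x = 99 (x = -9*(-9 - 1*2) = -9*(-9 - 2) = -9*(-11) = 99)
S(E, K) = 99*K (S(E, K) = 0*E + 99*K = 0 + 99*K = 99*K)
(197 + S(f, -9))*351 = (197 + 99*(-9))*351 = (197 - 891)*351 = -694*351 = -243594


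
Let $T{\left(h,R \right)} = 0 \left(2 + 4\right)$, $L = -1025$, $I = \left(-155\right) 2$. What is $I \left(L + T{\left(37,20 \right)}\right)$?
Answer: $317750$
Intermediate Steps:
$I = -310$
$T{\left(h,R \right)} = 0$ ($T{\left(h,R \right)} = 0 \cdot 6 = 0$)
$I \left(L + T{\left(37,20 \right)}\right) = - 310 \left(-1025 + 0\right) = \left(-310\right) \left(-1025\right) = 317750$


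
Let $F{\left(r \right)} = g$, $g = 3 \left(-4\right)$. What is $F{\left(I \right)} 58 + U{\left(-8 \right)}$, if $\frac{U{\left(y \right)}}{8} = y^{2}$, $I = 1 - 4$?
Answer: $-184$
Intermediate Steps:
$I = -3$ ($I = 1 - 4 = -3$)
$U{\left(y \right)} = 8 y^{2}$
$g = -12$
$F{\left(r \right)} = -12$
$F{\left(I \right)} 58 + U{\left(-8 \right)} = \left(-12\right) 58 + 8 \left(-8\right)^{2} = -696 + 8 \cdot 64 = -696 + 512 = -184$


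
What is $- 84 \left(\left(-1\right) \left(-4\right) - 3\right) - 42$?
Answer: $-126$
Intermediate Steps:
$- 84 \left(\left(-1\right) \left(-4\right) - 3\right) - 42 = - 84 \left(4 - 3\right) - 42 = \left(-84\right) 1 - 42 = -84 - 42 = -126$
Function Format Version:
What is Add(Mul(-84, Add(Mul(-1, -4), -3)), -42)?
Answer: -126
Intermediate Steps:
Add(Mul(-84, Add(Mul(-1, -4), -3)), -42) = Add(Mul(-84, Add(4, -3)), -42) = Add(Mul(-84, 1), -42) = Add(-84, -42) = -126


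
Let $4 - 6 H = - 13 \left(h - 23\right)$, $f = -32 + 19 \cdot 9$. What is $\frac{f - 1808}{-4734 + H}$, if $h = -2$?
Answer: $\frac{3338}{9575} \approx 0.34862$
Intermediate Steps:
$f = 139$ ($f = -32 + 171 = 139$)
$H = - \frac{107}{2}$ ($H = \frac{2}{3} - \frac{\left(-13\right) \left(-2 - 23\right)}{6} = \frac{2}{3} - \frac{\left(-13\right) \left(-25\right)}{6} = \frac{2}{3} - \frac{325}{6} = - \frac{107}{2} \approx -53.5$)
$\frac{f - 1808}{-4734 + H} = \frac{139 - 1808}{-4734 - \frac{107}{2}} = - \frac{1669}{- \frac{9575}{2}} = \left(-1669\right) \left(- \frac{2}{9575}\right) = \frac{3338}{9575}$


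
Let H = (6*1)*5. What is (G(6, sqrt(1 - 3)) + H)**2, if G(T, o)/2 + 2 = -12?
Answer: 4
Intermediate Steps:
H = 30 (H = 6*5 = 30)
G(T, o) = -28 (G(T, o) = -4 + 2*(-12) = -4 - 24 = -28)
(G(6, sqrt(1 - 3)) + H)**2 = (-28 + 30)**2 = 2**2 = 4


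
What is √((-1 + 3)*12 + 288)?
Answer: 2*√78 ≈ 17.664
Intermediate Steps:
√((-1 + 3)*12 + 288) = √(2*12 + 288) = √(24 + 288) = √312 = 2*√78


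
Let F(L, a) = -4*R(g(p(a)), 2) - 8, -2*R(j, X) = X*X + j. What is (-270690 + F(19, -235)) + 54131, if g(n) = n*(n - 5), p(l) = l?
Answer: -103759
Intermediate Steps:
g(n) = n*(-5 + n)
R(j, X) = -j/2 - X²/2 (R(j, X) = -(X*X + j)/2 = -(X² + j)/2 = -(j + X²)/2 = -j/2 - X²/2)
F(L, a) = 2*a*(-5 + a) (F(L, a) = -4*(-a*(-5 + a)/2 - ½*2²) - 8 = -4*(-a*(-5 + a)/2 - ½*4) - 8 = -4*(-a*(-5 + a)/2 - 2) - 8 = -4*(-2 - a*(-5 + a)/2) - 8 = (8 + 2*a*(-5 + a)) - 8 = 2*a*(-5 + a))
(-270690 + F(19, -235)) + 54131 = (-270690 + 2*(-235)*(-5 - 235)) + 54131 = (-270690 + 2*(-235)*(-240)) + 54131 = (-270690 + 112800) + 54131 = -157890 + 54131 = -103759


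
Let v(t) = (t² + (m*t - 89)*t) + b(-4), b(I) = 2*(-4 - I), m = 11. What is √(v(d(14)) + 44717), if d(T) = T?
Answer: √45823 ≈ 214.06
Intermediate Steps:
b(I) = -8 - 2*I
v(t) = t² + t*(-89 + 11*t) (v(t) = (t² + (11*t - 89)*t) + (-8 - 2*(-4)) = (t² + (-89 + 11*t)*t) + (-8 + 8) = (t² + t*(-89 + 11*t)) + 0 = t² + t*(-89 + 11*t))
√(v(d(14)) + 44717) = √(14*(-89 + 12*14) + 44717) = √(14*(-89 + 168) + 44717) = √(14*79 + 44717) = √(1106 + 44717) = √45823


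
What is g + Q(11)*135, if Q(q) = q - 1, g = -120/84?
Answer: 9440/7 ≈ 1348.6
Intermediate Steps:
g = -10/7 (g = -120*1/84 = -10/7 ≈ -1.4286)
Q(q) = -1 + q
g + Q(11)*135 = -10/7 + (-1 + 11)*135 = -10/7 + 10*135 = -10/7 + 1350 = 9440/7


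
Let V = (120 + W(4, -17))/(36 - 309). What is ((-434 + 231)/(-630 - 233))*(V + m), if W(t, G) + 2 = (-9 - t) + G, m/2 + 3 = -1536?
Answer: -24371078/33657 ≈ -724.10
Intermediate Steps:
m = -3078 (m = -6 + 2*(-1536) = -6 - 3072 = -3078)
W(t, G) = -11 + G - t (W(t, G) = -2 + ((-9 - t) + G) = -2 + (-9 + G - t) = -11 + G - t)
V = -88/273 (V = (120 + (-11 - 17 - 1*4))/(36 - 309) = (120 + (-11 - 17 - 4))/(-273) = (120 - 32)*(-1/273) = 88*(-1/273) = -88/273 ≈ -0.32234)
((-434 + 231)/(-630 - 233))*(V + m) = ((-434 + 231)/(-630 - 233))*(-88/273 - 3078) = -203/(-863)*(-840382/273) = -203*(-1/863)*(-840382/273) = (203/863)*(-840382/273) = -24371078/33657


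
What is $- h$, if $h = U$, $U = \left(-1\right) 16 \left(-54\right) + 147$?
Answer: $-1011$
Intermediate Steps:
$U = 1011$ ($U = \left(-16\right) \left(-54\right) + 147 = 864 + 147 = 1011$)
$h = 1011$
$- h = \left(-1\right) 1011 = -1011$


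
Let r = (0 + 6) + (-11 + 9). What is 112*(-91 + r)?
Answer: -9744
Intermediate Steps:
r = 4 (r = 6 - 2 = 4)
112*(-91 + r) = 112*(-91 + 4) = 112*(-87) = -9744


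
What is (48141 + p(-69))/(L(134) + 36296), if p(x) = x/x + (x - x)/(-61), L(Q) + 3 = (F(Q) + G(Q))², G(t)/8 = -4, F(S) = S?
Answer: 48142/46697 ≈ 1.0309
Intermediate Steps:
G(t) = -32 (G(t) = 8*(-4) = -32)
L(Q) = -3 + (-32 + Q)² (L(Q) = -3 + (Q - 32)² = -3 + (-32 + Q)²)
p(x) = 1 (p(x) = 1 + 0*(-1/61) = 1 + 0 = 1)
(48141 + p(-69))/(L(134) + 36296) = (48141 + 1)/((-3 + (-32 + 134)²) + 36296) = 48142/((-3 + 102²) + 36296) = 48142/((-3 + 10404) + 36296) = 48142/(10401 + 36296) = 48142/46697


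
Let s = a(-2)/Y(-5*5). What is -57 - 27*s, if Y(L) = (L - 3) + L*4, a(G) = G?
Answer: -3675/64 ≈ -57.422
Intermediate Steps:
Y(L) = -3 + 5*L (Y(L) = (-3 + L) + 4*L = -3 + 5*L)
s = 1/64 (s = -2/(-3 + 5*(-5*5)) = -2/(-3 + 5*(-25)) = -2/(-3 - 125) = -2/(-128) = -2*(-1/128) = 1/64 ≈ 0.015625)
-57 - 27*s = -57 - 27*1/64 = -57 - 27/64 = -3675/64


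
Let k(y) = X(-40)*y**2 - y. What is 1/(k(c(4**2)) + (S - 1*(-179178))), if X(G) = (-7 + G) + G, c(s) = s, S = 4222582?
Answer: 1/4379472 ≈ 2.2834e-7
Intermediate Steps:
X(G) = -7 + 2*G
k(y) = -y - 87*y**2 (k(y) = (-7 + 2*(-40))*y**2 - y = (-7 - 80)*y**2 - y = -87*y**2 - y = -y - 87*y**2)
1/(k(c(4**2)) + (S - 1*(-179178))) = 1/(-1*4**2*(1 + 87*4**2) + (4222582 - 1*(-179178))) = 1/(-1*16*(1 + 87*16) + (4222582 + 179178)) = 1/(-1*16*(1 + 1392) + 4401760) = 1/(-1*16*1393 + 4401760) = 1/(-22288 + 4401760) = 1/4379472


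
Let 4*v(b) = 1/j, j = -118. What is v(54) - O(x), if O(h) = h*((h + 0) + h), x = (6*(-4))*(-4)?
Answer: -8699905/472 ≈ -18432.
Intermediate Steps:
v(b) = -1/472 (v(b) = (¼)/(-118) = (¼)*(-1/118) = -1/472)
x = 96 (x = -24*(-4) = 96)
O(h) = 2*h² (O(h) = h*(h + h) = h*(2*h) = 2*h²)
v(54) - O(x) = -1/472 - 2*96² = -1/472 - 2*9216 = -1/472 - 1*18432 = -1/472 - 18432 = -8699905/472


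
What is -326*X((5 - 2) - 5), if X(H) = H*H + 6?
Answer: -3260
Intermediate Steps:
X(H) = 6 + H² (X(H) = H² + 6 = 6 + H²)
-326*X((5 - 2) - 5) = -326*(6 + ((5 - 2) - 5)²) = -326*(6 + (3 - 5)²) = -326*(6 + (-2)²) = -326*(6 + 4) = -326*10 = -3260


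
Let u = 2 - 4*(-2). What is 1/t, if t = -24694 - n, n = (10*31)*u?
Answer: -1/27794 ≈ -3.5979e-5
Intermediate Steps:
u = 10 (u = 2 + 8 = 10)
n = 3100 (n = (10*31)*10 = 310*10 = 3100)
t = -27794 (t = -24694 - 1*3100 = -24694 - 3100 = -27794)
1/t = 1/(-27794) = -1/27794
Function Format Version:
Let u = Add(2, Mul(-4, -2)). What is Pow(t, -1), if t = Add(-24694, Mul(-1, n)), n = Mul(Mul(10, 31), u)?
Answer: Rational(-1, 27794) ≈ -3.5979e-5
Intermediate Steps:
u = 10 (u = Add(2, 8) = 10)
n = 3100 (n = Mul(Mul(10, 31), 10) = Mul(310, 10) = 3100)
t = -27794 (t = Add(-24694, Mul(-1, 3100)) = Add(-24694, -3100) = -27794)
Pow(t, -1) = Pow(-27794, -1) = Rational(-1, 27794)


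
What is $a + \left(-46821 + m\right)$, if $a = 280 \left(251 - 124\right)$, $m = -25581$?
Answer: $-36842$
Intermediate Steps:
$a = 35560$ ($a = 280 \cdot 127 = 35560$)
$a + \left(-46821 + m\right) = 35560 - 72402 = -36842$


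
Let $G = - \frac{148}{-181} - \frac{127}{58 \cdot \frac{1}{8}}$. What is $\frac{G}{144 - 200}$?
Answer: $\frac{10957}{36743} \approx 0.29821$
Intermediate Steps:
$G = - \frac{87656}{5249}$ ($G = \left(-148\right) \left(- \frac{1}{181}\right) - \frac{127}{58 \cdot \frac{1}{8}} = \frac{148}{181} - \frac{127}{\frac{29}{4}} = \frac{148}{181} - \frac{508}{29} = - \frac{87656}{5249} \approx -16.7$)
$\frac{G}{144 - 200} = - \frac{87656}{5249 \left(144 - 200\right)} = - \frac{87656}{5249 \left(-56\right)} = \left(- \frac{87656}{5249}\right) \left(- \frac{1}{56}\right) = \frac{10957}{36743}$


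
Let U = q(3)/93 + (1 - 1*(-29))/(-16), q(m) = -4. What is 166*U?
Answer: -118441/372 ≈ -318.39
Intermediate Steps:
U = -1427/744 (U = -4/93 + (1 - 1*(-29))/(-16) = -4*1/93 + (1 + 29)*(-1/16) = -4/93 + 30*(-1/16) = -4/93 - 15/8 = -1427/744 ≈ -1.9180)
166*U = 166*(-1427/744) = -118441/372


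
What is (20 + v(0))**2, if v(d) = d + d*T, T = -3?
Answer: 400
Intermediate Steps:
v(d) = -2*d (v(d) = d + d*(-3) = d - 3*d = -2*d)
(20 + v(0))**2 = (20 - 2*0)**2 = (20 + 0)**2 = 20**2 = 400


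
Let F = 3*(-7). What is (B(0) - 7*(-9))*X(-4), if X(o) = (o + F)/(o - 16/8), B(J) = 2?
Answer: 1625/6 ≈ 270.83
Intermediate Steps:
F = -21
X(o) = (-21 + o)/(-2 + o) (X(o) = (o - 21)/(o - 16/8) = (-21 + o)/(o - 16*⅛) = (-21 + o)/(o - 2) = (-21 + o)/(-2 + o))
(B(0) - 7*(-9))*X(-4) = (2 - 7*(-9))*((-21 - 4)/(-2 - 4)) = (2 - 1*(-63))*(-25/(-6)) = (2 + 63)*(-⅙*(-25)) = 65*(25/6) = 1625/6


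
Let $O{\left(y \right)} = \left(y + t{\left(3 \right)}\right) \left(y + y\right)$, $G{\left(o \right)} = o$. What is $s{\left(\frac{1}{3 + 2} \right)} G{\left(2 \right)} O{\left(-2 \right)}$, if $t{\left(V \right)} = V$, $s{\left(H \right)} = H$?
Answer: $- \frac{8}{5} \approx -1.6$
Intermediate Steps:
$O{\left(y \right)} = 2 y \left(3 + y\right)$ ($O{\left(y \right)} = \left(y + 3\right) \left(y + y\right) = \left(3 + y\right) 2 y = 2 y \left(3 + y\right)$)
$s{\left(\frac{1}{3 + 2} \right)} G{\left(2 \right)} O{\left(-2 \right)} = \frac{1}{3 + 2} \cdot 2 \cdot 2 \left(-2\right) \left(3 - 2\right) = \frac{1}{5} \cdot 2 \cdot 2 \left(-2\right) 1 = \frac{1}{5} \cdot 2 \left(-4\right) = \frac{2}{5} \left(-4\right) = - \frac{8}{5}$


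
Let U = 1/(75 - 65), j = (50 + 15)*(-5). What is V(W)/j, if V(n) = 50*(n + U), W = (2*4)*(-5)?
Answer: 399/65 ≈ 6.1385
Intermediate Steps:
W = -40 (W = 8*(-5) = -40)
j = -325 (j = 65*(-5) = -325)
U = 1/10 ≈ 0.10000
V(n) = 5 + 50*n (V(n) = 50*(n + 1/10) = 50*(1/10 + n) = 5 + 50*n)
V(W)/j = (5 + 50*(-40))/(-325) = (5 - 2000)*(-1/325) = -1995*(-1/325) = 399/65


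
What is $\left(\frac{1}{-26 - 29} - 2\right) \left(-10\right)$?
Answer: $\frac{222}{11} \approx 20.182$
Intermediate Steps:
$\left(\frac{1}{-26 - 29} - 2\right) \left(-10\right) = \left(\frac{1}{-55} - 2\right) \left(-10\right) = \left(- \frac{1}{55} - 2\right) \left(-10\right) = \left(- \frac{111}{55}\right) \left(-10\right) = \frac{222}{11}$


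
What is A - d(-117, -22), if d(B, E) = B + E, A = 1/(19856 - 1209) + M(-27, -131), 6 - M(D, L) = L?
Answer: 5146573/18647 ≈ 276.00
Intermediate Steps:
M(D, L) = 6 - L
A = 2554640/18647 (A = 1/(19856 - 1209) + (6 - 1*(-131)) = 1/18647 + (6 + 131) = 1/18647 + 137 = 2554640/18647 ≈ 137.00)
A - d(-117, -22) = 2554640/18647 - (-117 - 22) = 2554640/18647 - 1*(-139) = 2554640/18647 + 139 = 5146573/18647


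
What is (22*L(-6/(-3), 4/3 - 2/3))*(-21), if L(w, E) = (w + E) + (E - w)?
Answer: -616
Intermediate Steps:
L(w, E) = 2*E (L(w, E) = (E + w) + (E - w) = 2*E)
(22*L(-6/(-3), 4/3 - 2/3))*(-21) = (22*(2*(4/3 - 2/3)))*(-21) = (22*(2*(4*(⅓) - 2*⅓)))*(-21) = (22*(2*(4/3 - ⅔)))*(-21) = (22*(2*(⅔)))*(-21) = (22*(4/3))*(-21) = (88/3)*(-21) = -616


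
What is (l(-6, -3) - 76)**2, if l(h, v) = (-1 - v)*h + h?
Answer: 8836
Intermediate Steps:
l(h, v) = h + h*(-1 - v) (l(h, v) = h*(-1 - v) + h = h + h*(-1 - v))
(l(-6, -3) - 76)**2 = (-1*(-6)*(-3) - 76)**2 = (-18 - 76)**2 = (-94)**2 = 8836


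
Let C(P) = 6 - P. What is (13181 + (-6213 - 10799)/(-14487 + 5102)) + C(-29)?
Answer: 124049172/9385 ≈ 13218.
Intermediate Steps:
(13181 + (-6213 - 10799)/(-14487 + 5102)) + C(-29) = (13181 + (-6213 - 10799)/(-14487 + 5102)) + (6 - 1*(-29)) = (13181 - 17012/(-9385)) + (6 + 29) = (13181 - 17012*(-1/9385)) + 35 = (13181 + 17012/9385) + 35 = 123720697/9385 + 35 = 124049172/9385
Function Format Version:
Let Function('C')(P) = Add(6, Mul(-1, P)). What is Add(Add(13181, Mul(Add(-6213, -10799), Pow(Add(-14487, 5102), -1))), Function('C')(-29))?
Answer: Rational(124049172, 9385) ≈ 13218.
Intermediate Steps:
Add(Add(13181, Mul(Add(-6213, -10799), Pow(Add(-14487, 5102), -1))), Function('C')(-29)) = Add(Add(13181, Mul(Add(-6213, -10799), Pow(Add(-14487, 5102), -1))), Add(6, Mul(-1, -29))) = Add(Add(13181, Mul(-17012, Pow(-9385, -1))), Add(6, 29)) = Add(Add(13181, Mul(-17012, Rational(-1, 9385))), 35) = Add(Add(13181, Rational(17012, 9385)), 35) = Add(Rational(123720697, 9385), 35) = Rational(124049172, 9385)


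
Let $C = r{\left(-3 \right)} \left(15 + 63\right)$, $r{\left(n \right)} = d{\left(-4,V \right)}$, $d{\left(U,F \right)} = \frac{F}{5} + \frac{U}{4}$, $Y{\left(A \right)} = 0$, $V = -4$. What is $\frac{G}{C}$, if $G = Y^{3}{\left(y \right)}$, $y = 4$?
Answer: $0$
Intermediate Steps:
$d{\left(U,F \right)} = \frac{U}{4} + \frac{F}{5}$ ($d{\left(U,F \right)} = F \frac{1}{5} + U \frac{1}{4} = \frac{F}{5} + \frac{U}{4} = \frac{U}{4} + \frac{F}{5}$)
$r{\left(n \right)} = - \frac{9}{5}$ ($r{\left(n \right)} = \frac{1}{4} \left(-4\right) + \frac{1}{5} \left(-4\right) = -1 - \frac{4}{5} = - \frac{9}{5}$)
$G = 0$ ($G = 0^{3} = 0$)
$C = - \frac{702}{5}$ ($C = - \frac{9 \left(15 + 63\right)}{5} = \left(- \frac{9}{5}\right) 78 = - \frac{702}{5} \approx -140.4$)
$\frac{G}{C} = \frac{0}{- \frac{702}{5}} = 0 \left(- \frac{5}{702}\right) = 0$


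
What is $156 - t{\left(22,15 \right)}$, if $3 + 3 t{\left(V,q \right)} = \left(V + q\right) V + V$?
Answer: $- \frac{365}{3} \approx -121.67$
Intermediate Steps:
$t{\left(V,q \right)} = -1 + \frac{V}{3} + \frac{V \left(V + q\right)}{3}$ ($t{\left(V,q \right)} = -1 + \frac{\left(V + q\right) V + V}{3} = -1 + \frac{V \left(V + q\right) + V}{3} = -1 + \frac{V + V \left(V + q\right)}{3} = -1 + \left(\frac{V}{3} + \frac{V \left(V + q\right)}{3}\right) = -1 + \frac{V}{3} + \frac{V \left(V + q\right)}{3}$)
$156 - t{\left(22,15 \right)} = 156 - \left(-1 + \frac{1}{3} \cdot 22 + \frac{22^{2}}{3} + \frac{1}{3} \cdot 22 \cdot 15\right) = 156 - \left(-1 + \frac{22}{3} + \frac{1}{3} \cdot 484 + 110\right) = 156 - \left(-1 + \frac{22}{3} + \frac{484}{3} + 110\right) = 156 - \frac{833}{3} = - \frac{365}{3}$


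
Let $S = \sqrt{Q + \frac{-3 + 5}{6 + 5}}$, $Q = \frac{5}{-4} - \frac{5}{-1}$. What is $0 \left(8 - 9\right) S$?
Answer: $0$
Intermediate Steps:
$Q = \frac{15}{4}$ ($Q = 5 \left(- \frac{1}{4}\right) - -5 = - \frac{5}{4} + 5 = \frac{15}{4} \approx 3.75$)
$S = \frac{\sqrt{1903}}{22}$ ($S = \sqrt{\frac{15}{4} + \frac{-3 + 5}{6 + 5}} = \sqrt{\frac{15}{4} + \frac{2}{11}} = \sqrt{\frac{173}{44}} = \frac{\sqrt{1903}}{22} \approx 1.9829$)
$0 \left(8 - 9\right) S = 0 \left(8 - 9\right) \frac{\sqrt{1903}}{22} = 0 \left(-1\right) \frac{\sqrt{1903}}{22} = 0 \frac{\sqrt{1903}}{22} = 0$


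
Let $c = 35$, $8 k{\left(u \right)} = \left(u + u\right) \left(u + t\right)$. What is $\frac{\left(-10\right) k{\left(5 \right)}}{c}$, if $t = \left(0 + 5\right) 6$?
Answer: $- \frac{25}{2} \approx -12.5$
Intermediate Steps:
$t = 30$ ($t = 5 \cdot 6 = 30$)
$k{\left(u \right)} = \frac{u \left(30 + u\right)}{4}$ ($k{\left(u \right)} = \frac{\left(u + u\right) \left(u + 30\right)}{8} = \frac{2 u \left(30 + u\right)}{8} = \frac{u \left(30 + u\right)}{4}$)
$\frac{\left(-10\right) k{\left(5 \right)}}{c} = \frac{\left(-10\right) \frac{1}{4} \cdot 5 \left(30 + 5\right)}{35} = - 10 \cdot \frac{1}{4} \cdot 5 \cdot 35 \cdot \frac{1}{35} = \left(-10\right) \frac{175}{4} \cdot \frac{1}{35} = \left(- \frac{875}{2}\right) \frac{1}{35} = - \frac{25}{2}$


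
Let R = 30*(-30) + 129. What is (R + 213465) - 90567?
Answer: 122127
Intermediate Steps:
R = -771 (R = -900 + 129 = -771)
(R + 213465) - 90567 = (-771 + 213465) - 90567 = 212694 - 90567 = 122127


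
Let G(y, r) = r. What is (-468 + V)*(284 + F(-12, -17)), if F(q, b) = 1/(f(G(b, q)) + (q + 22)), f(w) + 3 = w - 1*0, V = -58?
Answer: -746394/5 ≈ -1.4928e+5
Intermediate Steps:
f(w) = -3 + w (f(w) = -3 + (w - 1*0) = -3 + (w + 0) = -3 + w)
F(q, b) = 1/(19 + 2*q) (F(q, b) = 1/((-3 + q) + (q + 22)) = 1/((-3 + q) + (22 + q)) = 1/(19 + 2*q))
(-468 + V)*(284 + F(-12, -17)) = (-468 - 58)*(284 + 1/(19 + 2*(-12))) = -526*(284 + 1/(19 - 24)) = -526*(284 + 1/(-5)) = -526*(284 - ⅕) = -526*1419/5 = -746394/5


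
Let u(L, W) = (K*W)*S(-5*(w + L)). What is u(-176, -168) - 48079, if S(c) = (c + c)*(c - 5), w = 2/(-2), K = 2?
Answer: -523401679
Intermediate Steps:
w = -1 (w = 2*(-1/2) = -1)
S(c) = 2*c*(-5 + c) (S(c) = (2*c)*(-5 + c) = 2*c*(-5 + c))
u(L, W) = -20*L*W*(5 - 5*L) (u(L, W) = (2*W)*(2*(-5*(-1 + L))*(-5 - 5*(-1 + L))) = (2*W)*(2*(5 - 5*L)*(-5 + (5 - 5*L))) = (2*W)*(2*(5 - 5*L)*(-5*L)) = (2*W)*(-10*L*(5 - 5*L)) = -20*L*W*(5 - 5*L))
u(-176, -168) - 48079 = 100*(-176)*(-168)*(-1 - 176) - 48079 = 100*(-176)*(-168)*(-177) - 48079 = -523353600 - 48079 = -523401679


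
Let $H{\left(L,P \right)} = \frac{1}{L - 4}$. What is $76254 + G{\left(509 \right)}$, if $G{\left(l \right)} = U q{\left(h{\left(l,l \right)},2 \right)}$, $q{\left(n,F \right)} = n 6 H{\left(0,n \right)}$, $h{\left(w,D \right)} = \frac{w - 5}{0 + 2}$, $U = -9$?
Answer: $79656$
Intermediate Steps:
$H{\left(L,P \right)} = \frac{1}{-4 + L}$
$h{\left(w,D \right)} = - \frac{5}{2} + \frac{w}{2}$ ($h{\left(w,D \right)} = \frac{-5 + w}{2} = \left(-5 + w\right) \frac{1}{2} = - \frac{5}{2} + \frac{w}{2}$)
$q{\left(n,F \right)} = - \frac{3 n}{2}$ ($q{\left(n,F \right)} = \frac{n 6}{-4 + 0} = \frac{6 n}{-4} = 6 n \left(- \frac{1}{4}\right) = - \frac{3 n}{2}$)
$G{\left(l \right)} = - \frac{135}{4} + \frac{27 l}{4}$ ($G{\left(l \right)} = - 9 \left(- \frac{3 \left(- \frac{5}{2} + \frac{l}{2}\right)}{2}\right) = - 9 \left(\frac{15}{4} - \frac{3 l}{4}\right) = - \frac{135}{4} + \frac{27 l}{4}$)
$76254 + G{\left(509 \right)} = 76254 + \left(- \frac{135}{4} + \frac{27}{4} \cdot 509\right) = 76254 + \left(- \frac{135}{4} + \frac{13743}{4}\right) = 76254 + 3402 = 79656$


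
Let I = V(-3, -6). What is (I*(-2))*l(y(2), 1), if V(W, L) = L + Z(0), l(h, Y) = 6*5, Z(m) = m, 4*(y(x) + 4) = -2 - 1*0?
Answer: 360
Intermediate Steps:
y(x) = -9/2 (y(x) = -4 + (-2 - 1*0)/4 = -4 + (-2 + 0)/4 = -4 + (1/4)*(-2) = -4 - 1/2 = -9/2)
l(h, Y) = 30
V(W, L) = L (V(W, L) = L + 0 = L)
I = -6
(I*(-2))*l(y(2), 1) = -6*(-2)*30 = 12*30 = 360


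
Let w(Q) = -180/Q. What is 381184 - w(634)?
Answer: 120835418/317 ≈ 3.8118e+5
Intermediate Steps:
381184 - w(634) = 381184 - (-180)/634 = 381184 - 1*(-90/317) = 381184 + 90/317 = 120835418/317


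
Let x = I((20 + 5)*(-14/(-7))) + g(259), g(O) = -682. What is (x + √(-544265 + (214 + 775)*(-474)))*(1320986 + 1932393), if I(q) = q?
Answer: -2056135528 + 3253379*I*√1013051 ≈ -2.0561e+9 + 3.2745e+9*I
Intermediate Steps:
x = -632 (x = (20 + 5)*(-14/(-7)) - 682 = 25*(-14*(-⅐)) - 682 = 25*2 - 682 = 50 - 682 = -632)
(x + √(-544265 + (214 + 775)*(-474)))*(1320986 + 1932393) = (-632 + √(-544265 + (214 + 775)*(-474)))*(1320986 + 1932393) = (-632 + √(-544265 + 989*(-474)))*3253379 = (-632 + √(-544265 - 468786))*3253379 = (-632 + √(-1013051))*3253379 = (-632 + I*√1013051)*3253379 = -2056135528 + 3253379*I*√1013051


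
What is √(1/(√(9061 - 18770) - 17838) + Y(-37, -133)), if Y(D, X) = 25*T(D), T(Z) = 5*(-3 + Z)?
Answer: √((89190001 - 5000*I*√9709)/(-17838 + I*√9709)) ≈ 0.e-9 - 70.711*I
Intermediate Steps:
T(Z) = -15 + 5*Z
Y(D, X) = -375 + 125*D (Y(D, X) = 25*(-15 + 5*D) = -375 + 125*D)
√(1/(√(9061 - 18770) - 17838) + Y(-37, -133)) = √(1/(√(9061 - 18770) - 17838) + (-375 + 125*(-37))) = √(1/(√(-9709) - 17838) + (-375 - 4625)) = √(1/(I*√9709 - 17838) - 5000) = √(1/(-17838 + I*√9709) - 5000) = √(-5000 + 1/(-17838 + I*√9709))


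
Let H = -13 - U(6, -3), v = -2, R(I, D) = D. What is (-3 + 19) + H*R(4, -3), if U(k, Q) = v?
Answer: 49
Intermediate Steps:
U(k, Q) = -2
H = -11 (H = -13 - 1*(-2) = -13 + 2 = -11)
(-3 + 19) + H*R(4, -3) = (-3 + 19) - 11*(-3) = 16 + 33 = 49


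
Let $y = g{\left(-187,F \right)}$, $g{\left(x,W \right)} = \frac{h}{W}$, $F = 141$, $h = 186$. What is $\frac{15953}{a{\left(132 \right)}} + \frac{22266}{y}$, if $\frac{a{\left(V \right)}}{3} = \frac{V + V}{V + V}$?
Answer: $\frac{2064296}{93} \approx 22197.0$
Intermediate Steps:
$g{\left(x,W \right)} = \frac{186}{W}$
$a{\left(V \right)} = 3$ ($a{\left(V \right)} = 3 \frac{V + V}{V + V} = 3 \frac{2 V}{2 V} = 3 \cdot 2 V \frac{1}{2 V} = 3 \cdot 1 = 3$)
$y = \frac{62}{47}$ ($y = \frac{186}{141} = 186 \cdot \frac{1}{141} = \frac{62}{47} \approx 1.3191$)
$\frac{15953}{a{\left(132 \right)}} + \frac{22266}{y} = \frac{15953}{3} + \frac{22266}{\frac{62}{47}} = 15953 \cdot \frac{1}{3} + 22266 \cdot \frac{47}{62} = \frac{15953}{3} + \frac{523251}{31} = \frac{2064296}{93}$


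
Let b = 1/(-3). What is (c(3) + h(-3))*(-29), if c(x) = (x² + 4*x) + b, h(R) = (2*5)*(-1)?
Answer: -928/3 ≈ -309.33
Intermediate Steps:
h(R) = -10 (h(R) = 10*(-1) = -10)
b = -⅓ ≈ -0.33333
c(x) = -⅓ + x² + 4*x (c(x) = (x² + 4*x) - ⅓ = -⅓ + x² + 4*x)
(c(3) + h(-3))*(-29) = ((-⅓ + 3² + 4*3) - 10)*(-29) = ((-⅓ + 9 + 12) - 10)*(-29) = (62/3 - 10)*(-29) = (32/3)*(-29) = -928/3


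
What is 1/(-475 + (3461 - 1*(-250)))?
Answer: 1/3236 ≈ 0.00030902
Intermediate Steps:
1/(-475 + (3461 - 1*(-250))) = 1/(-475 + (3461 + 250)) = 1/(-475 + 3711) = 1/3236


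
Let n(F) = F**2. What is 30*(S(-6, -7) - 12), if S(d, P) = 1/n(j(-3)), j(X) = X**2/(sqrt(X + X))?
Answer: -3260/9 ≈ -362.22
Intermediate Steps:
j(X) = sqrt(2)*X**(3/2)/2 (j(X) = X**2/(sqrt(2*X)) = X**2/((sqrt(2)*sqrt(X))) = (sqrt(2)/(2*sqrt(X)))*X**2 = sqrt(2)*X**(3/2)/2)
S(d, P) = -2/27 (S(d, P) = 1/((sqrt(2)*(-3)**(3/2)/2)**2) = 1/((sqrt(2)*(-3*I*sqrt(3))/2)**2) = 1/((-3*I*sqrt(6)/2)**2) = 1/(-27/2) = -2/27)
30*(S(-6, -7) - 12) = 30*(-2/27 - 12) = 30*(-326/27) = -3260/9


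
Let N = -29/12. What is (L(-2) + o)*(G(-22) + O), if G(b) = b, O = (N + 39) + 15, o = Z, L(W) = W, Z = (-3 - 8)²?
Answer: 42245/12 ≈ 3520.4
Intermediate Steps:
Z = 121 (Z = (-11)² = 121)
N = -29/12 (N = -29*1/12 = -29/12 ≈ -2.4167)
o = 121
O = 619/12 (O = (-29/12 + 39) + 15 = 439/12 + 15 = 619/12 ≈ 51.583)
(L(-2) + o)*(G(-22) + O) = (-2 + 121)*(-22 + 619/12) = 119*(355/12) = 42245/12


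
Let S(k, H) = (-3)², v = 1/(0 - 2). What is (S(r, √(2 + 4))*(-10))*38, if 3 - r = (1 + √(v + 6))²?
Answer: -3420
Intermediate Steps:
v = -½ (v = 1/(-2) = -½ ≈ -0.50000)
r = 3 - (1 + √22/2)² (r = 3 - (1 + √(-½ + 6))² = 3 - (1 + √(11/2))² = 3 - (1 + √22/2)² ≈ -8.1904)
S(k, H) = 9
(S(r, √(2 + 4))*(-10))*38 = (9*(-10))*38 = -90*38 = -3420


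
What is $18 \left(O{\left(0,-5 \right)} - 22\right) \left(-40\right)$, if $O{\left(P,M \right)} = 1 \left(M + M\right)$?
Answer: $23040$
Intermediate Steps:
$O{\left(P,M \right)} = 2 M$ ($O{\left(P,M \right)} = 1 \cdot 2 M = 2 M$)
$18 \left(O{\left(0,-5 \right)} - 22\right) \left(-40\right) = 18 \left(2 \left(-5\right) - 22\right) \left(-40\right) = 18 \left(-10 - 22\right) \left(-40\right) = 18 \left(-32\right) \left(-40\right) = \left(-576\right) \left(-40\right) = 23040$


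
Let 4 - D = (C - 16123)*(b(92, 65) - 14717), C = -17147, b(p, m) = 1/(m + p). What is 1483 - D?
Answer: 76872829563/157 ≈ 4.8964e+8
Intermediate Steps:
D = -76872596732/157 (D = 4 - (-17147 - 16123)*(1/(65 + 92) - 14717) = 4 - (-33270)*(1/157 - 14717) = 4 - (-33270)*(-2310568)/157 = 4 - 1*76872597360/157 = 4 - 76872597360/157 = -76872596732/157 ≈ -4.8963e+8)
1483 - D = 1483 - 1*(-76872596732/157) = 1483 + 76872596732/157 = 76872829563/157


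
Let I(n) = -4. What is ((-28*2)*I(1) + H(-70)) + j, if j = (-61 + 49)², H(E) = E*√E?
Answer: 368 - 70*I*√70 ≈ 368.0 - 585.66*I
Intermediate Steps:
H(E) = E^(3/2)
j = 144 (j = (-12)² = 144)
((-28*2)*I(1) + H(-70)) + j = (-28*2*(-4) + (-70)^(3/2)) + 144 = (-56*(-4) - 70*I*√70) + 144 = (224 - 70*I*√70) + 144 = 368 - 70*I*√70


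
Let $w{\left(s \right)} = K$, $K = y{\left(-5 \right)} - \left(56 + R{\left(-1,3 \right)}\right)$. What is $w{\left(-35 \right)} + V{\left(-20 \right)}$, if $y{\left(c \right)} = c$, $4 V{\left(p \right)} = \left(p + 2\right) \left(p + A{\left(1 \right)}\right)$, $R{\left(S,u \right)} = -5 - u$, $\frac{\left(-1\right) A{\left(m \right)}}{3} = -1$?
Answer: $\frac{47}{2} \approx 23.5$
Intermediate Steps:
$A{\left(m \right)} = 3$ ($A{\left(m \right)} = \left(-3\right) \left(-1\right) = 3$)
$V{\left(p \right)} = \frac{\left(2 + p\right) \left(3 + p\right)}{4}$ ($V{\left(p \right)} = \frac{\left(p + 2\right) \left(p + 3\right)}{4} = \frac{\left(2 + p\right) \left(3 + p\right)}{4}$)
$K = -53$ ($K = -5 - \left(56 - 8\right) = -5 - 48 = -53$)
$w{\left(s \right)} = -53$
$w{\left(-35 \right)} + V{\left(-20 \right)} = -53 + \left(\frac{3}{2} + \frac{\left(-20\right)^{2}}{4} + \frac{5}{4} \left(-20\right)\right) = -53 + \left(\frac{3}{2} + \frac{1}{4} \cdot 400 - 25\right) = -53 + \left(\frac{3}{2} + 100 - 25\right) = -53 + \frac{153}{2} = \frac{47}{2}$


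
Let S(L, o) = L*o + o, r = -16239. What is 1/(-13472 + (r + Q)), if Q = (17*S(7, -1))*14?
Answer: -1/31615 ≈ -3.1631e-5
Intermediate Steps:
S(L, o) = o + L*o
Q = -1904 (Q = (17*(-(1 + 7)))*14 = (17*(-1*8))*14 = (17*(-8))*14 = -136*14 = -1904)
1/(-13472 + (r + Q)) = 1/(-13472 + (-16239 - 1904)) = 1/(-13472 - 18143) = 1/(-31615) = -1/31615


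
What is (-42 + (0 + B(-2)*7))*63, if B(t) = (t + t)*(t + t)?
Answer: 4410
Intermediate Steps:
B(t) = 4*t**2 (B(t) = (2*t)*(2*t) = 4*t**2)
(-42 + (0 + B(-2)*7))*63 = (-42 + (0 + (4*(-2)**2)*7))*63 = (-42 + (0 + (4*4)*7))*63 = (-42 + (0 + 16*7))*63 = (-42 + (0 + 112))*63 = (-42 + 112)*63 = 70*63 = 4410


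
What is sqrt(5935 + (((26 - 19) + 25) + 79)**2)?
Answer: 4*sqrt(1141) ≈ 135.11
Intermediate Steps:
sqrt(5935 + (((26 - 19) + 25) + 79)**2) = sqrt(5935 + ((7 + 25) + 79)**2) = sqrt(5935 + (32 + 79)**2) = sqrt(5935 + 111**2) = sqrt(5935 + 12321) = sqrt(18256) = 4*sqrt(1141)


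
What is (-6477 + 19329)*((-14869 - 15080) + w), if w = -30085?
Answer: -771556968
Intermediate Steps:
(-6477 + 19329)*((-14869 - 15080) + w) = (-6477 + 19329)*((-14869 - 15080) - 30085) = 12852*(-29949 - 30085) = 12852*(-60034) = -771556968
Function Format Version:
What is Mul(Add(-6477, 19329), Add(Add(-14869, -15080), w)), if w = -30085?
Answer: -771556968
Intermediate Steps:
Mul(Add(-6477, 19329), Add(Add(-14869, -15080), w)) = Mul(Add(-6477, 19329), Add(Add(-14869, -15080), -30085)) = Mul(12852, Add(-29949, -30085)) = Mul(12852, -60034) = -771556968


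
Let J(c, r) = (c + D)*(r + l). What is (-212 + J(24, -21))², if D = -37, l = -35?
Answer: 266256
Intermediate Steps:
J(c, r) = (-37 + c)*(-35 + r) (J(c, r) = (c - 37)*(r - 35) = (-37 + c)*(-35 + r))
(-212 + J(24, -21))² = (-212 + (1295 - 37*(-21) - 35*24 + 24*(-21)))² = (-212 + (1295 + 777 - 840 - 504))² = (-212 + 728)² = 516² = 266256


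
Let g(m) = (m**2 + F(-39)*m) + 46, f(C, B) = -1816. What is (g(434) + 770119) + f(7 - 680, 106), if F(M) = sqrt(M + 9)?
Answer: 956705 + 434*I*sqrt(30) ≈ 9.5671e+5 + 2377.1*I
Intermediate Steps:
F(M) = sqrt(9 + M)
g(m) = 46 + m**2 + I*m*sqrt(30) (g(m) = (m**2 + sqrt(9 - 39)*m) + 46 = (m**2 + sqrt(-30)*m) + 46 = (m**2 + (I*sqrt(30))*m) + 46 = (m**2 + I*m*sqrt(30)) + 46 = 46 + m**2 + I*m*sqrt(30))
(g(434) + 770119) + f(7 - 680, 106) = ((46 + 434**2 + I*434*sqrt(30)) + 770119) - 1816 = ((46 + 188356 + 434*I*sqrt(30)) + 770119) - 1816 = ((188402 + 434*I*sqrt(30)) + 770119) - 1816 = (958521 + 434*I*sqrt(30)) - 1816 = 956705 + 434*I*sqrt(30)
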